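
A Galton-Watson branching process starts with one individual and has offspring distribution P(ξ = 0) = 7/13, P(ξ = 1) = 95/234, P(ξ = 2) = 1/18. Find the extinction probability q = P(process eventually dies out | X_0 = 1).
q = 1

Mean offspring μ = 0·7/13 + 1·95/234 + 2·1/18 = 121/234 ≤ 1. For μ ≤ 1 with offspring not concentrated at 1, the Galton-Watson process goes extinct almost surely, so q = 1.
(Algebraic check: The pgf is f(s) = 7/13 + 95/234·s + 1/18·s². The extinction probability q is the smallest fixed point of f in [0, 1]. Setting s = f(s):
  1/18·s² + (95/234 − 1)·s + 7/13 = 0
  1/18·s² − (7/13 + 1/18)·s + 7/13 = 0
which factors as (s − 1)·(1/18·s − 7/13) = 0, giving roots s = 1 and s = (7/13)/(1/18) = 126/13. Since 126/13 ≥ 1, the smallest root in [0, 1] is s = 1.)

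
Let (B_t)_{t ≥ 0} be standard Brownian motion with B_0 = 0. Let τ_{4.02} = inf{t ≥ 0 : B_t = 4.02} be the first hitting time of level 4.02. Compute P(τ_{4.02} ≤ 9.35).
P(τ_{4.02} ≤ 9.35) = 2(1 − Φ(4.02/√9.35)) = 2(1 − Φ(1.3147)) ≈ 0.1886

By the reflection principle for standard BM, P(τ_b ≤ t) = 2 · P(B_t ≥ b). Since B_t ~ N(0, t), P(B_t ≥ 4.02) = 1 − Φ(4.02/√t) = 1 − Φ(4.02/√9.35) = 1 − Φ(1.3147) ≈ 0.09431. Doubling: P(τ_{4.02} ≤ 9.35) ≈ 2 · 0.09431 = 0.18862 ≈ 0.1886.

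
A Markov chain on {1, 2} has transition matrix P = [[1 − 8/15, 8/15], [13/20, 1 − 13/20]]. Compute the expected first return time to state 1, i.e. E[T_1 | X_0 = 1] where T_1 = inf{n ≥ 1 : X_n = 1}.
E[T_1 | X_0 = 1] = 1/π_1 = 71/39

For an irreducible recurrent Markov chain with stationary distribution π, E[T_i | X_0 = i] = 1/π_i (Kac's formula). Here π_1 = (13/20)/(8/15 + 13/20) = (13/20)/(71/60) = 39/71, so E[T_1 | X_0 = 1] = 1/π_1 = (8/15 + 13/20)/(13/20) = (71/60)/(13/20) = 71/39.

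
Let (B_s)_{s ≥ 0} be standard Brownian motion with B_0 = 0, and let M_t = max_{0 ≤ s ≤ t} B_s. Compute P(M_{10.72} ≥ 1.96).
P(M_{10.72} ≥ 1.96) = 2·P(B_{10.72} ≥ 1.96) = 2(1 − Φ(1.96/√10.72)) ≈ 0.5494

By the reflection principle for Brownian motion, P(M_t ≥ a) = 2 · P(B_t ≥ a) for a ≥ 0. Since B_t ~ N(0, t), P(B_t ≥ 1.96) = 1 − Φ(1.96/√t) = 1 − Φ(1.96/√10.72) = 1 − Φ(0.5986). So
  P(M_{10.72} ≥ 1.96) = 2(1 − Φ(0.5986)) ≈ 0.5494.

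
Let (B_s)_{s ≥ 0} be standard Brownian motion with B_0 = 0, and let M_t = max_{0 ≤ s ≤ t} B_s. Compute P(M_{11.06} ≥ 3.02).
P(M_{11.06} ≥ 3.02) = 2·P(B_{11.06} ≥ 3.02) = 2(1 − Φ(3.02/√11.06)) ≈ 0.3638

By the reflection principle for Brownian motion, P(M_t ≥ a) = 2 · P(B_t ≥ a) for a ≥ 0. Since B_t ~ N(0, t), P(B_t ≥ 3.02) = 1 − Φ(3.02/√t) = 1 − Φ(3.02/√11.06) = 1 − Φ(0.9081). So
  P(M_{11.06} ≥ 3.02) = 2(1 − Φ(0.9081)) ≈ 0.3638.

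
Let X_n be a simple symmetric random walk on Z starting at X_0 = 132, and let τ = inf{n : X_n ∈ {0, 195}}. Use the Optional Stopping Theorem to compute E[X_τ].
E[X_τ] = 132

X_n is a martingale and τ is a bounded-mean stopping time (indeed τ is finite a.s. with bounded expectation since the walk is in a bounded region). By the OST, E[X_τ] = E[X_0] = 132. Equivalently: E[X_τ] = 195 · P(hit 195 first) + 0 · P(hit 0 first) = 195 · (132/195) = 132.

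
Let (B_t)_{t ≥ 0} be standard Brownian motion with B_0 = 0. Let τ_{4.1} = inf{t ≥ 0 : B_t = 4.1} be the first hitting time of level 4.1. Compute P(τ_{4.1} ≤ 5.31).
P(τ_{4.1} ≤ 5.31) = 2(1 − Φ(4.1/√5.31)) = 2(1 − Φ(1.7792)) ≈ 0.0752

By the reflection principle for standard BM, P(τ_b ≤ t) = 2 · P(B_t ≥ b). Since B_t ~ N(0, t), P(B_t ≥ 4.1) = 1 − Φ(4.1/√t) = 1 − Φ(4.1/√5.31) = 1 − Φ(1.7792) ≈ 0.03760. Doubling: P(τ_{4.1} ≤ 5.31) ≈ 2 · 0.03760 = 0.07520 ≈ 0.0752.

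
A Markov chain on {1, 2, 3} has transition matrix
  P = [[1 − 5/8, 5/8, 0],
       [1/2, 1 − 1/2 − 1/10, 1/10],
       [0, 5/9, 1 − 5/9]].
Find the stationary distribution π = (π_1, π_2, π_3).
π = (40/99, 50/99, 1/11)

This is a birth-death chain on three states, which satisfies detailed balance: π_1 · P_{12} = π_2 · P_{21} and π_2 · P_{23} = π_3 · P_{32}.
From π_1 · 5/8 = π_2 · 1/2: π_2/π_1 = (5/8)/(1/2) = 5/4.
From π_2 · 1/10 = π_3 · 5/9: π_3/π_2 = (1/10)/(5/9) = 9/50.
Take π_1 proportional to 1; then unnormalized π = (1, 5/4, 9/40). Normalize by dividing by the sum 99/40:
  π = (40/99, 50/99, 1/11).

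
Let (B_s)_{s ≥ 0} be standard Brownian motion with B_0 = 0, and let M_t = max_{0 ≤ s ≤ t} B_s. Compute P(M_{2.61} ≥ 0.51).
P(M_{2.61} ≥ 0.51) = 2·P(B_{2.61} ≥ 0.51) = 2(1 − Φ(0.51/√2.61)) ≈ 0.7522

By the reflection principle for Brownian motion, P(M_t ≥ a) = 2 · P(B_t ≥ a) for a ≥ 0. Since B_t ~ N(0, t), P(B_t ≥ 0.51) = 1 − Φ(0.51/√t) = 1 − Φ(0.51/√2.61) = 1 − Φ(0.3157). So
  P(M_{2.61} ≥ 0.51) = 2(1 − Φ(0.3157)) ≈ 0.7522.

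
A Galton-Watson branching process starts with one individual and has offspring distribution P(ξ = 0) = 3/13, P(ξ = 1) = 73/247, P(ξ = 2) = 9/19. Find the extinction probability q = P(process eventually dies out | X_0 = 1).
q = 19/39

The pgf is f(s) = 3/13 + 73/247·s + 9/19·s². The extinction probability q is the smallest fixed point of f in [0, 1]. Setting s = f(s):
  9/19·s² + (73/247 − 1)·s + 3/13 = 0
  9/19·s² − (3/13 + 9/19)·s + 3/13 = 0
which factors as (s − 1)·(9/19·s − 3/13) = 0, giving roots s = 1 and s = (3/13)/(9/19) = 19/39.
Mean offspring μ = 73/247 + 2·9/19 = 307/247 > 1 (supercritical), so q < 1. The extinction probability is the smaller root: q = (3/13)/(9/19) = 19/39.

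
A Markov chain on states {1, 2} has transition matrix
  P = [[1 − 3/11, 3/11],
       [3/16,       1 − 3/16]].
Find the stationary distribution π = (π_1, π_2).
π_1 = 11/27, π_2 = 16/27

Solve πP = π with π_1 + π_2 = 1. From πP = π: π_1 · (1 − 3/11) + π_2 · 3/16 = π_1 ⇒ π_2 · 3/16 = π_1 · 3/11 ⇒ π_2/π_1 = (3/11)/(3/16) = 16/11. Together with π_1 + π_2 = 1:
  π_1 = (3/16)/(3/11 + 3/16) = (3/16)/(81/176) = 11/27,
  π_2 = (3/11)/(3/11 + 3/16) = (3/11)/(81/176) = 16/27.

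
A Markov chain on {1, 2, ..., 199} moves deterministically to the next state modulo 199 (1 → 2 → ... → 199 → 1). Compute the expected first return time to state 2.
E[T_2 | X_0 = 2] = 199

The chain cycles deterministically, so starting at state 2 it returns in exactly 199 steps. Equivalently, the stationary distribution is uniform π_j = 1/199 for every state j, so by Kac's formula E[T_2] = 1/π_2 = 199.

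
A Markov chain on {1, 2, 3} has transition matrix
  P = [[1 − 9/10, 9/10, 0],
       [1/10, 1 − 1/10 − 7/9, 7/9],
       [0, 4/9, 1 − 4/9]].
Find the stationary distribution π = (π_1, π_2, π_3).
π = (4/103, 36/103, 63/103)

This is a birth-death chain on three states, which satisfies detailed balance: π_1 · P_{12} = π_2 · P_{21} and π_2 · P_{23} = π_3 · P_{32}.
From π_1 · 9/10 = π_2 · 1/10: π_2/π_1 = (9/10)/(1/10) = 9.
From π_2 · 7/9 = π_3 · 4/9: π_3/π_2 = (7/9)/(4/9) = 7/4.
Take π_1 proportional to 1; then unnormalized π = (1, 9, 63/4). Normalize by dividing by the sum 103/4:
  π = (4/103, 36/103, 63/103).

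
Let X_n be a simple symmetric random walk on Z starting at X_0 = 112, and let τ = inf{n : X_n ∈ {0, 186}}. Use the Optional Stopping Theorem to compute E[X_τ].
E[X_τ] = 112

X_n is a martingale and τ is a bounded-mean stopping time (indeed τ is finite a.s. with bounded expectation since the walk is in a bounded region). By the OST, E[X_τ] = E[X_0] = 112. Equivalently: E[X_τ] = 186 · P(hit 186 first) + 0 · P(hit 0 first) = 186 · (112/186) = 112.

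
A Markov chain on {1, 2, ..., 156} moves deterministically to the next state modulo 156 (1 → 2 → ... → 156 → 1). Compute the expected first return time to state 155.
E[T_155 | X_0 = 155] = 156

The chain cycles deterministically, so starting at state 155 it returns in exactly 156 steps. Equivalently, the stationary distribution is uniform π_j = 1/156 for every state j, so by Kac's formula E[T_155] = 1/π_155 = 156.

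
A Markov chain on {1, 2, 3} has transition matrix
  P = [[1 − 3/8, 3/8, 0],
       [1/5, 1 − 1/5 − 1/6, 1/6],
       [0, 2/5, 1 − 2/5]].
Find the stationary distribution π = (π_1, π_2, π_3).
π = (32/117, 20/39, 25/117)

This is a birth-death chain on three states, which satisfies detailed balance: π_1 · P_{12} = π_2 · P_{21} and π_2 · P_{23} = π_3 · P_{32}.
From π_1 · 3/8 = π_2 · 1/5: π_2/π_1 = (3/8)/(1/5) = 15/8.
From π_2 · 1/6 = π_3 · 2/5: π_3/π_2 = (1/6)/(2/5) = 5/12.
Take π_1 proportional to 1; then unnormalized π = (1, 15/8, 25/32). Normalize by dividing by the sum 117/32:
  π = (32/117, 20/39, 25/117).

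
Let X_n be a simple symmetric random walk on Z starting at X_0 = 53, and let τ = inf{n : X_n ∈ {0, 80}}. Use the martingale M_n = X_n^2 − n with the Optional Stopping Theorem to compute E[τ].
E[τ] = 1431

M_n = X_n^2 − n is a martingale (since E[X_{n+1}^2 | F_n] = X_n^2 + 1). By OST (τ has finite mean in a bounded region), E[M_τ] = E[M_0] = X_0^2 − 0 = 53^2 = 2809. Also E[M_τ] = E[X_τ^2] − E[τ]. The walk exits at 0 or 80, with P(hit 80 first) = 53/80, so E[X_τ^2] = 80^2 · 53/80 + 0 = 4240. Thus E[τ] = E[X_τ^2] − E[M_τ] = 4240 − 2809 = 1431 = 53(80 − 53) = 1431.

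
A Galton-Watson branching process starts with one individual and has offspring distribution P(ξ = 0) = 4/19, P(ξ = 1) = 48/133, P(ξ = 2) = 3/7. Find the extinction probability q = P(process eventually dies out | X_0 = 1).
q = 28/57

The pgf is f(s) = 4/19 + 48/133·s + 3/7·s². The extinction probability q is the smallest fixed point of f in [0, 1]. Setting s = f(s):
  3/7·s² + (48/133 − 1)·s + 4/19 = 0
  3/7·s² − (4/19 + 3/7)·s + 4/19 = 0
which factors as (s − 1)·(3/7·s − 4/19) = 0, giving roots s = 1 and s = (4/19)/(3/7) = 28/57.
Mean offspring μ = 48/133 + 2·3/7 = 162/133 > 1 (supercritical), so q < 1. The extinction probability is the smaller root: q = (4/19)/(3/7) = 28/57.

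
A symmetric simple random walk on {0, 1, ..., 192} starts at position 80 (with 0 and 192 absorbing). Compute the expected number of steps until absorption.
E[τ | X_0 = 80] = 8960

Let v_k = E[τ | X_0 = k]. Boundary: v_0 = v_192 = 0. Recurrence: v_k = 1 + (v_{k-1} + v_{k+1})/2 for 1 ≤ k ≤ 191. The particular solution to v_k − (v_{k-1} + v_{k+1})/2 = 1 is v_k = −k^2. Adding homogeneous solution A + B k and matching boundaries gives v_k = k (192 − k). Substituting k = 80: v_80 = 80 · 112 = 8960.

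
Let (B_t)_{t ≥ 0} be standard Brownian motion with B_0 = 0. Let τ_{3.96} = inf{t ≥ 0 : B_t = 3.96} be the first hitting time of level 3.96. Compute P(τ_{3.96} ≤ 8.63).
P(τ_{3.96} ≤ 8.63) = 2(1 − Φ(3.96/√8.63)) = 2(1 − Φ(1.3480)) ≈ 0.1777

By the reflection principle for standard BM, P(τ_b ≤ t) = 2 · P(B_t ≥ b). Since B_t ~ N(0, t), P(B_t ≥ 3.96) = 1 − Φ(3.96/√t) = 1 − Φ(3.96/√8.63) = 1 − Φ(1.3480) ≈ 0.08883. Doubling: P(τ_{3.96} ≤ 8.63) ≈ 2 · 0.08883 = 0.17766 ≈ 0.1777.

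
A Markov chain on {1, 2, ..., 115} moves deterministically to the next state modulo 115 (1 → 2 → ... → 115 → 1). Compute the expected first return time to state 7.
E[T_7 | X_0 = 7] = 115

The chain cycles deterministically, so starting at state 7 it returns in exactly 115 steps. Equivalently, the stationary distribution is uniform π_j = 1/115 for every state j, so by Kac's formula E[T_7] = 1/π_7 = 115.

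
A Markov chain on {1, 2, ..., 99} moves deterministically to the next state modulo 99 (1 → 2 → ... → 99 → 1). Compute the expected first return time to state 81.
E[T_81 | X_0 = 81] = 99

The chain cycles deterministically, so starting at state 81 it returns in exactly 99 steps. Equivalently, the stationary distribution is uniform π_j = 1/99 for every state j, so by Kac's formula E[T_81] = 1/π_81 = 99.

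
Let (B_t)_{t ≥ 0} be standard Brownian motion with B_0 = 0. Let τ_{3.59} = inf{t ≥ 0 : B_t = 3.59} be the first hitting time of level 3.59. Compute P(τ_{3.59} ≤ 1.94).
P(τ_{3.59} ≤ 1.94) = 2(1 − Φ(3.59/√1.94)) = 2(1 − Φ(2.5775)) ≈ 0.0100

By the reflection principle for standard BM, P(τ_b ≤ t) = 2 · P(B_t ≥ b). Since B_t ~ N(0, t), P(B_t ≥ 3.59) = 1 − Φ(3.59/√t) = 1 − Φ(3.59/√1.94) = 1 − Φ(2.5775) ≈ 0.00498. Doubling: P(τ_{3.59} ≤ 1.94) ≈ 2 · 0.00498 = 0.00996 ≈ 0.0100.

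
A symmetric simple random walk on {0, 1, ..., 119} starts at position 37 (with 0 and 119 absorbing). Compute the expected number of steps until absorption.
E[τ | X_0 = 37] = 3034

Let v_k = E[τ | X_0 = k]. Boundary: v_0 = v_119 = 0. Recurrence: v_k = 1 + (v_{k-1} + v_{k+1})/2 for 1 ≤ k ≤ 118. The particular solution to v_k − (v_{k-1} + v_{k+1})/2 = 1 is v_k = −k^2. Adding homogeneous solution A + B k and matching boundaries gives v_k = k (119 − k). Substituting k = 37: v_37 = 37 · 82 = 3034.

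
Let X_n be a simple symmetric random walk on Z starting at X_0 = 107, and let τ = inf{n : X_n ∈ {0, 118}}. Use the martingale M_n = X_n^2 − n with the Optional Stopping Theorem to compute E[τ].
E[τ] = 1177

M_n = X_n^2 − n is a martingale (since E[X_{n+1}^2 | F_n] = X_n^2 + 1). By OST (τ has finite mean in a bounded region), E[M_τ] = E[M_0] = X_0^2 − 0 = 107^2 = 11449. Also E[M_τ] = E[X_τ^2] − E[τ]. The walk exits at 0 or 118, with P(hit 118 first) = 107/118, so E[X_τ^2] = 118^2 · 107/118 + 0 = 12626. Thus E[τ] = E[X_τ^2] − E[M_τ] = 12626 − 11449 = 1177 = 107(118 − 107) = 1177.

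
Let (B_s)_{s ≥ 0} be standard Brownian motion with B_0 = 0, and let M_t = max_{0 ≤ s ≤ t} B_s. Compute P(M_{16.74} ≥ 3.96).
P(M_{16.74} ≥ 3.96) = 2·P(B_{16.74} ≥ 3.96) = 2(1 − Φ(3.96/√16.74)) ≈ 0.3331

By the reflection principle for Brownian motion, P(M_t ≥ a) = 2 · P(B_t ≥ a) for a ≥ 0. Since B_t ~ N(0, t), P(B_t ≥ 3.96) = 1 − Φ(3.96/√t) = 1 − Φ(3.96/√16.74) = 1 − Φ(0.9679). So
  P(M_{16.74} ≥ 3.96) = 2(1 − Φ(0.9679)) ≈ 0.3331.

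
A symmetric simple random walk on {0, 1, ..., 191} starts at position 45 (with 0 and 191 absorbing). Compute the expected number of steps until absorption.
E[τ | X_0 = 45] = 6570

Let v_k = E[τ | X_0 = k]. Boundary: v_0 = v_191 = 0. Recurrence: v_k = 1 + (v_{k-1} + v_{k+1})/2 for 1 ≤ k ≤ 190. The particular solution to v_k − (v_{k-1} + v_{k+1})/2 = 1 is v_k = −k^2. Adding homogeneous solution A + B k and matching boundaries gives v_k = k (191 − k). Substituting k = 45: v_45 = 45 · 146 = 6570.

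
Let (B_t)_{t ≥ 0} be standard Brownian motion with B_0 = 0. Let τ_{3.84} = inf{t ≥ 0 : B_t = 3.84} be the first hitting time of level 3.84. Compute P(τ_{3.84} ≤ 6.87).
P(τ_{3.84} ≤ 6.87) = 2(1 − Φ(3.84/√6.87)) = 2(1 − Φ(1.4651)) ≈ 0.1429

By the reflection principle for standard BM, P(τ_b ≤ t) = 2 · P(B_t ≥ b). Since B_t ~ N(0, t), P(B_t ≥ 3.84) = 1 − Φ(3.84/√t) = 1 − Φ(3.84/√6.87) = 1 − Φ(1.4651) ≈ 0.07145. Doubling: P(τ_{3.84} ≤ 6.87) ≈ 2 · 0.07145 = 0.14290 ≈ 0.1429.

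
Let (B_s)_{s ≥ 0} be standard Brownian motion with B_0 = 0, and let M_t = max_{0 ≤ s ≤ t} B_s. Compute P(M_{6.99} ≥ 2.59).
P(M_{6.99} ≥ 2.59) = 2·P(B_{6.99} ≥ 2.59) = 2(1 − Φ(2.59/√6.99)) ≈ 0.3273

By the reflection principle for Brownian motion, P(M_t ≥ a) = 2 · P(B_t ≥ a) for a ≥ 0. Since B_t ~ N(0, t), P(B_t ≥ 2.59) = 1 − Φ(2.59/√t) = 1 − Φ(2.59/√6.99) = 1 − Φ(0.9796). So
  P(M_{6.99} ≥ 2.59) = 2(1 − Φ(0.9796)) ≈ 0.3273.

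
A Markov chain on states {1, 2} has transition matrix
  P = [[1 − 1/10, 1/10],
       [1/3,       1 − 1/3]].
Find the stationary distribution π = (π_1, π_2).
π_1 = 10/13, π_2 = 3/13

Solve πP = π with π_1 + π_2 = 1. From πP = π: π_1 · (1 − 1/10) + π_2 · 1/3 = π_1 ⇒ π_2 · 1/3 = π_1 · 1/10 ⇒ π_2/π_1 = (1/10)/(1/3) = 3/10. Together with π_1 + π_2 = 1:
  π_1 = (1/3)/(1/10 + 1/3) = (1/3)/(13/30) = 10/13,
  π_2 = (1/10)/(1/10 + 1/3) = (1/10)/(13/30) = 3/13.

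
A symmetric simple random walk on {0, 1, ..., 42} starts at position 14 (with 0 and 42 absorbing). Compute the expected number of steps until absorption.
E[τ | X_0 = 14] = 392

Let v_k = E[τ | X_0 = k]. Boundary: v_0 = v_42 = 0. Recurrence: v_k = 1 + (v_{k-1} + v_{k+1})/2 for 1 ≤ k ≤ 41. The particular solution to v_k − (v_{k-1} + v_{k+1})/2 = 1 is v_k = −k^2. Adding homogeneous solution A + B k and matching boundaries gives v_k = k (42 − k). Substituting k = 14: v_14 = 14 · 28 = 392.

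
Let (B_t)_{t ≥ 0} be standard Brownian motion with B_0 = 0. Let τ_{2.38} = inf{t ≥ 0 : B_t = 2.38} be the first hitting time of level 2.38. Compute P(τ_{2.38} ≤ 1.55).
P(τ_{2.38} ≤ 1.55) = 2(1 − Φ(2.38/√1.55)) = 2(1 − Φ(1.9117)) ≈ 0.0559

By the reflection principle for standard BM, P(τ_b ≤ t) = 2 · P(B_t ≥ b). Since B_t ~ N(0, t), P(B_t ≥ 2.38) = 1 − Φ(2.38/√t) = 1 − Φ(2.38/√1.55) = 1 − Φ(1.9117) ≈ 0.02796. Doubling: P(τ_{2.38} ≤ 1.55) ≈ 2 · 0.02796 = 0.05592 ≈ 0.0559.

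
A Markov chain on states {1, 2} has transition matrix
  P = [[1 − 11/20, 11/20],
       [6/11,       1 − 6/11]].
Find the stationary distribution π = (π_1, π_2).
π_1 = 120/241, π_2 = 121/241

Solve πP = π with π_1 + π_2 = 1. From πP = π: π_1 · (1 − 11/20) + π_2 · 6/11 = π_1 ⇒ π_2 · 6/11 = π_1 · 11/20 ⇒ π_2/π_1 = (11/20)/(6/11) = 121/120. Together with π_1 + π_2 = 1:
  π_1 = (6/11)/(11/20 + 6/11) = (6/11)/(241/220) = 120/241,
  π_2 = (11/20)/(11/20 + 6/11) = (11/20)/(241/220) = 121/241.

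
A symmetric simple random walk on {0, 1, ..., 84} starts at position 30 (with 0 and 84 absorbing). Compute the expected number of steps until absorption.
E[τ | X_0 = 30] = 1620

Let v_k = E[τ | X_0 = k]. Boundary: v_0 = v_84 = 0. Recurrence: v_k = 1 + (v_{k-1} + v_{k+1})/2 for 1 ≤ k ≤ 83. The particular solution to v_k − (v_{k-1} + v_{k+1})/2 = 1 is v_k = −k^2. Adding homogeneous solution A + B k and matching boundaries gives v_k = k (84 − k). Substituting k = 30: v_30 = 30 · 54 = 1620.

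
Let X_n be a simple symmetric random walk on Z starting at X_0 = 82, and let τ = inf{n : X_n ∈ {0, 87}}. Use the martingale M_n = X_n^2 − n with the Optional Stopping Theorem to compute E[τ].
E[τ] = 410

M_n = X_n^2 − n is a martingale (since E[X_{n+1}^2 | F_n] = X_n^2 + 1). By OST (τ has finite mean in a bounded region), E[M_τ] = E[M_0] = X_0^2 − 0 = 82^2 = 6724. Also E[M_τ] = E[X_τ^2] − E[τ]. The walk exits at 0 or 87, with P(hit 87 first) = 82/87, so E[X_τ^2] = 87^2 · 82/87 + 0 = 7134. Thus E[τ] = E[X_τ^2] − E[M_τ] = 7134 − 6724 = 410 = 82(87 − 82) = 410.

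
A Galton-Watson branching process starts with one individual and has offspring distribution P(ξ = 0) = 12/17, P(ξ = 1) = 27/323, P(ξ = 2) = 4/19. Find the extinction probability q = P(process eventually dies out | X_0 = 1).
q = 1

Mean offspring μ = 0·12/17 + 1·27/323 + 2·4/19 = 163/323 ≤ 1. For μ ≤ 1 with offspring not concentrated at 1, the Galton-Watson process goes extinct almost surely, so q = 1.
(Algebraic check: The pgf is f(s) = 12/17 + 27/323·s + 4/19·s². The extinction probability q is the smallest fixed point of f in [0, 1]. Setting s = f(s):
  4/19·s² + (27/323 − 1)·s + 12/17 = 0
  4/19·s² − (12/17 + 4/19)·s + 12/17 = 0
which factors as (s − 1)·(4/19·s − 12/17) = 0, giving roots s = 1 and s = (12/17)/(4/19) = 57/17. Since 57/17 ≥ 1, the smallest root in [0, 1] is s = 1.)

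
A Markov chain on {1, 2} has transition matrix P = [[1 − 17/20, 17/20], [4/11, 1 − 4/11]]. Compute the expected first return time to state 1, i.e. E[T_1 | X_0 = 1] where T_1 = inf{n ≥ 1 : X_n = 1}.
E[T_1 | X_0 = 1] = 1/π_1 = 267/80

For an irreducible recurrent Markov chain with stationary distribution π, E[T_i | X_0 = i] = 1/π_i (Kac's formula). Here π_1 = (4/11)/(17/20 + 4/11) = (4/11)/(267/220) = 80/267, so E[T_1 | X_0 = 1] = 1/π_1 = (17/20 + 4/11)/(4/11) = (267/220)/(4/11) = 267/80.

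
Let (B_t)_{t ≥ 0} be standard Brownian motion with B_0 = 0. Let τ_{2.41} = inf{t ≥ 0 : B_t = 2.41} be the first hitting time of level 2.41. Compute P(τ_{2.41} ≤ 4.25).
P(τ_{2.41} ≤ 4.25) = 2(1 − Φ(2.41/√4.25)) = 2(1 − Φ(1.1690)) ≈ 0.2424

By the reflection principle for standard BM, P(τ_b ≤ t) = 2 · P(B_t ≥ b). Since B_t ~ N(0, t), P(B_t ≥ 2.41) = 1 − Φ(2.41/√t) = 1 − Φ(2.41/√4.25) = 1 − Φ(1.1690) ≈ 0.12120. Doubling: P(τ_{2.41} ≤ 4.25) ≈ 2 · 0.12120 = 0.24240 ≈ 0.2424.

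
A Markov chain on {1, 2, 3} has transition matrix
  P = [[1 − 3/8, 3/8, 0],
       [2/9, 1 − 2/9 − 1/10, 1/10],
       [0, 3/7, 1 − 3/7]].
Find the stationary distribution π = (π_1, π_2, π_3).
π = (160/493, 270/493, 63/493)

This is a birth-death chain on three states, which satisfies detailed balance: π_1 · P_{12} = π_2 · P_{21} and π_2 · P_{23} = π_3 · P_{32}.
From π_1 · 3/8 = π_2 · 2/9: π_2/π_1 = (3/8)/(2/9) = 27/16.
From π_2 · 1/10 = π_3 · 3/7: π_3/π_2 = (1/10)/(3/7) = 7/30.
Take π_1 proportional to 1; then unnormalized π = (1, 27/16, 63/160). Normalize by dividing by the sum 493/160:
  π = (160/493, 270/493, 63/493).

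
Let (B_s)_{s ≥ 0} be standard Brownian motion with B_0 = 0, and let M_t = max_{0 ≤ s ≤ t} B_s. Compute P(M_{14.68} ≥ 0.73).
P(M_{14.68} ≥ 0.73) = 2·P(B_{14.68} ≥ 0.73) = 2(1 − Φ(0.73/√14.68)) ≈ 0.8489

By the reflection principle for Brownian motion, P(M_t ≥ a) = 2 · P(B_t ≥ a) for a ≥ 0. Since B_t ~ N(0, t), P(B_t ≥ 0.73) = 1 − Φ(0.73/√t) = 1 − Φ(0.73/√14.68) = 1 − Φ(0.1905). So
  P(M_{14.68} ≥ 0.73) = 2(1 − Φ(0.1905)) ≈ 0.8489.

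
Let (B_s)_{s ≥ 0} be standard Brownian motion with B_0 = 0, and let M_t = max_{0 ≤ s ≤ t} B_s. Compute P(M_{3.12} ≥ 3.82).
P(M_{3.12} ≥ 3.82) = 2·P(B_{3.12} ≥ 3.82) = 2(1 − Φ(3.82/√3.12)) ≈ 0.0306

By the reflection principle for Brownian motion, P(M_t ≥ a) = 2 · P(B_t ≥ a) for a ≥ 0. Since B_t ~ N(0, t), P(B_t ≥ 3.82) = 1 − Φ(3.82/√t) = 1 − Φ(3.82/√3.12) = 1 − Φ(2.1626). So
  P(M_{3.12} ≥ 3.82) = 2(1 − Φ(2.1626)) ≈ 0.0306.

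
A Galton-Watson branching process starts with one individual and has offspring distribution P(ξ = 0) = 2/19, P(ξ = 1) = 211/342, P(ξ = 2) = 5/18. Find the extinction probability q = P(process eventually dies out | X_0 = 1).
q = 36/95

The pgf is f(s) = 2/19 + 211/342·s + 5/18·s². The extinction probability q is the smallest fixed point of f in [0, 1]. Setting s = f(s):
  5/18·s² + (211/342 − 1)·s + 2/19 = 0
  5/18·s² − (2/19 + 5/18)·s + 2/19 = 0
which factors as (s − 1)·(5/18·s − 2/19) = 0, giving roots s = 1 and s = (2/19)/(5/18) = 36/95.
Mean offspring μ = 211/342 + 2·5/18 = 401/342 > 1 (supercritical), so q < 1. The extinction probability is the smaller root: q = (2/19)/(5/18) = 36/95.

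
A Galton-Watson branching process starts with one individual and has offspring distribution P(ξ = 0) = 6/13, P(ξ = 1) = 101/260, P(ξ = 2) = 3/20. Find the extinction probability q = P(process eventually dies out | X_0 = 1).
q = 1

Mean offspring μ = 0·6/13 + 1·101/260 + 2·3/20 = 179/260 ≤ 1. For μ ≤ 1 with offspring not concentrated at 1, the Galton-Watson process goes extinct almost surely, so q = 1.
(Algebraic check: The pgf is f(s) = 6/13 + 101/260·s + 3/20·s². The extinction probability q is the smallest fixed point of f in [0, 1]. Setting s = f(s):
  3/20·s² + (101/260 − 1)·s + 6/13 = 0
  3/20·s² − (6/13 + 3/20)·s + 6/13 = 0
which factors as (s − 1)·(3/20·s − 6/13) = 0, giving roots s = 1 and s = (6/13)/(3/20) = 40/13. Since 40/13 ≥ 1, the smallest root in [0, 1] is s = 1.)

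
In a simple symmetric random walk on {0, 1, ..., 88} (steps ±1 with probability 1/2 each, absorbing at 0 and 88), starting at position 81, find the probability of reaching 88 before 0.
P(hit 88 before 0) = 81/88

Let u_k = P(hit 88 before 0 | start at k). Then u_0 = 0, u_88 = 1, and u_k = u_{k-1}/2 + u_{k+1}/2 for 1 ≤ k ≤ 87. This harmonic recurrence is solved by u_k = k/88, giving u_81 = 81/88.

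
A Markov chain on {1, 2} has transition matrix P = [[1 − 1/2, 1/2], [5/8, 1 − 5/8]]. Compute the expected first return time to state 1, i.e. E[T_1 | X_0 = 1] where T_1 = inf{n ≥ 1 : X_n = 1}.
E[T_1 | X_0 = 1] = 1/π_1 = 9/5

For an irreducible recurrent Markov chain with stationary distribution π, E[T_i | X_0 = i] = 1/π_i (Kac's formula). Here π_1 = (5/8)/(1/2 + 5/8) = (5/8)/(9/8) = 5/9, so E[T_1 | X_0 = 1] = 1/π_1 = (1/2 + 5/8)/(5/8) = (9/8)/(5/8) = 9/5.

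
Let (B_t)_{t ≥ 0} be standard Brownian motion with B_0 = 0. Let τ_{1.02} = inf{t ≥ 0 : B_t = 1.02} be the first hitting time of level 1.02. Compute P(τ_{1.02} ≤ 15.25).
P(τ_{1.02} ≤ 15.25) = 2(1 − Φ(1.02/√15.25)) = 2(1 − Φ(0.2612)) ≈ 0.7939

By the reflection principle for standard BM, P(τ_b ≤ t) = 2 · P(B_t ≥ b). Since B_t ~ N(0, t), P(B_t ≥ 1.02) = 1 − Φ(1.02/√t) = 1 − Φ(1.02/√15.25) = 1 − Φ(0.2612) ≈ 0.39697. Doubling: P(τ_{1.02} ≤ 15.25) ≈ 2 · 0.39697 = 0.79394 ≈ 0.7939.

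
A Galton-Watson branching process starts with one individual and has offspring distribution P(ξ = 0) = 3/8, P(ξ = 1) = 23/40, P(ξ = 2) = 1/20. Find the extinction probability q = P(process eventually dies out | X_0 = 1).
q = 1

Mean offspring μ = 0·3/8 + 1·23/40 + 2·1/20 = 27/40 ≤ 1. For μ ≤ 1 with offspring not concentrated at 1, the Galton-Watson process goes extinct almost surely, so q = 1.
(Algebraic check: The pgf is f(s) = 3/8 + 23/40·s + 1/20·s². The extinction probability q is the smallest fixed point of f in [0, 1]. Setting s = f(s):
  1/20·s² + (23/40 − 1)·s + 3/8 = 0
  1/20·s² − (3/8 + 1/20)·s + 3/8 = 0
which factors as (s − 1)·(1/20·s − 3/8) = 0, giving roots s = 1 and s = (3/8)/(1/20) = 15/2. Since 15/2 ≥ 1, the smallest root in [0, 1] is s = 1.)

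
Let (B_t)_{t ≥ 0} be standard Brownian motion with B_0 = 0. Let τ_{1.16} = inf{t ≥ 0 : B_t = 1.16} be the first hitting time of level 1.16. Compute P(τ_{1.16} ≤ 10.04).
P(τ_{1.16} ≤ 10.04) = 2(1 − Φ(1.16/√10.04)) = 2(1 − Φ(0.3661)) ≈ 0.7143

By the reflection principle for standard BM, P(τ_b ≤ t) = 2 · P(B_t ≥ b). Since B_t ~ N(0, t), P(B_t ≥ 1.16) = 1 − Φ(1.16/√t) = 1 − Φ(1.16/√10.04) = 1 − Φ(0.3661) ≈ 0.35715. Doubling: P(τ_{1.16} ≤ 10.04) ≈ 2 · 0.35715 = 0.71430 ≈ 0.7143.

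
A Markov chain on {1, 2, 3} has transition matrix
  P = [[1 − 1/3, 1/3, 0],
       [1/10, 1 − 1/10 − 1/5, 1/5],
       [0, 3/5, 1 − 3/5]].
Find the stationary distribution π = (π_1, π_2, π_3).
π = (9/49, 30/49, 10/49)

This is a birth-death chain on three states, which satisfies detailed balance: π_1 · P_{12} = π_2 · P_{21} and π_2 · P_{23} = π_3 · P_{32}.
From π_1 · 1/3 = π_2 · 1/10: π_2/π_1 = (1/3)/(1/10) = 10/3.
From π_2 · 1/5 = π_3 · 3/5: π_3/π_2 = (1/5)/(3/5) = 1/3.
Take π_1 proportional to 1; then unnormalized π = (1, 10/3, 10/9). Normalize by dividing by the sum 49/9:
  π = (9/49, 30/49, 10/49).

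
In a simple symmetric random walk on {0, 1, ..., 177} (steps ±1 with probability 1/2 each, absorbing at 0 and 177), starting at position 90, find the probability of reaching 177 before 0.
P(hit 177 before 0) = 90/177 = 30/59

Let u_k = P(hit 177 before 0 | start at k). Then u_0 = 0, u_177 = 1, and u_k = u_{k-1}/2 + u_{k+1}/2 for 1 ≤ k ≤ 176. This harmonic recurrence is solved by u_k = k/177, giving u_90 = 90/177 = 30/59.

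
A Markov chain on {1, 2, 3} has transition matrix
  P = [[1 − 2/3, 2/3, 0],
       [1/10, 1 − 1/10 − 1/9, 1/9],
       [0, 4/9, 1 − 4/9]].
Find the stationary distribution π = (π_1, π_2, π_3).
π = (3/28, 5/7, 5/28)

This is a birth-death chain on three states, which satisfies detailed balance: π_1 · P_{12} = π_2 · P_{21} and π_2 · P_{23} = π_3 · P_{32}.
From π_1 · 2/3 = π_2 · 1/10: π_2/π_1 = (2/3)/(1/10) = 20/3.
From π_2 · 1/9 = π_3 · 4/9: π_3/π_2 = (1/9)/(4/9) = 1/4.
Take π_1 proportional to 1; then unnormalized π = (1, 20/3, 5/3). Normalize by dividing by the sum 28/3:
  π = (3/28, 5/7, 5/28).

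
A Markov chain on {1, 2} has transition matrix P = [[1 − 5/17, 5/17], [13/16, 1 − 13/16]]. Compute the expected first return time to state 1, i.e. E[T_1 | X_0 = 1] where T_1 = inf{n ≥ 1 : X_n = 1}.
E[T_1 | X_0 = 1] = 1/π_1 = 301/221

For an irreducible recurrent Markov chain with stationary distribution π, E[T_i | X_0 = i] = 1/π_i (Kac's formula). Here π_1 = (13/16)/(5/17 + 13/16) = (13/16)/(301/272) = 221/301, so E[T_1 | X_0 = 1] = 1/π_1 = (5/17 + 13/16)/(13/16) = (301/272)/(13/16) = 301/221.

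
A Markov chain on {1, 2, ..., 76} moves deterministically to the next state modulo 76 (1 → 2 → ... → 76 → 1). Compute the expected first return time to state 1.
E[T_1 | X_0 = 1] = 76

The chain cycles deterministically, so starting at state 1 it returns in exactly 76 steps. Equivalently, the stationary distribution is uniform π_j = 1/76 for every state j, so by Kac's formula E[T_1] = 1/π_1 = 76.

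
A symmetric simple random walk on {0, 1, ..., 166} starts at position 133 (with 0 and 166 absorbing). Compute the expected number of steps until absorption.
E[τ | X_0 = 133] = 4389

Let v_k = E[τ | X_0 = k]. Boundary: v_0 = v_166 = 0. Recurrence: v_k = 1 + (v_{k-1} + v_{k+1})/2 for 1 ≤ k ≤ 165. The particular solution to v_k − (v_{k-1} + v_{k+1})/2 = 1 is v_k = −k^2. Adding homogeneous solution A + B k and matching boundaries gives v_k = k (166 − k). Substituting k = 133: v_133 = 133 · 33 = 4389.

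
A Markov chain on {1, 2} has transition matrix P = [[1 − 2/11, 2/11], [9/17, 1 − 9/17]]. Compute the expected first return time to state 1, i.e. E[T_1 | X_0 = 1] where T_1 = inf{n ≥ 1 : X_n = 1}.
E[T_1 | X_0 = 1] = 1/π_1 = 133/99

For an irreducible recurrent Markov chain with stationary distribution π, E[T_i | X_0 = i] = 1/π_i (Kac's formula). Here π_1 = (9/17)/(2/11 + 9/17) = (9/17)/(133/187) = 99/133, so E[T_1 | X_0 = 1] = 1/π_1 = (2/11 + 9/17)/(9/17) = (133/187)/(9/17) = 133/99.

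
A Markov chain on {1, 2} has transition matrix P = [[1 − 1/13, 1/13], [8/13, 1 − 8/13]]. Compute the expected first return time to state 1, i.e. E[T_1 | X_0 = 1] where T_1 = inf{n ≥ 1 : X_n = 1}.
E[T_1 | X_0 = 1] = 1/π_1 = 9/8

For an irreducible recurrent Markov chain with stationary distribution π, E[T_i | X_0 = i] = 1/π_i (Kac's formula). Here π_1 = (8/13)/(1/13 + 8/13) = (8/13)/(9/13) = 8/9, so E[T_1 | X_0 = 1] = 1/π_1 = (1/13 + 8/13)/(8/13) = (9/13)/(8/13) = 9/8.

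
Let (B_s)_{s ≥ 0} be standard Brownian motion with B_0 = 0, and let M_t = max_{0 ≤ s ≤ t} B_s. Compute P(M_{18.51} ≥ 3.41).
P(M_{18.51} ≥ 3.41) = 2·P(B_{18.51} ≥ 3.41) = 2(1 − Φ(3.41/√18.51)) ≈ 0.4280

By the reflection principle for Brownian motion, P(M_t ≥ a) = 2 · P(B_t ≥ a) for a ≥ 0. Since B_t ~ N(0, t), P(B_t ≥ 3.41) = 1 − Φ(3.41/√t) = 1 − Φ(3.41/√18.51) = 1 − Φ(0.7926). So
  P(M_{18.51} ≥ 3.41) = 2(1 − Φ(0.7926)) ≈ 0.4280.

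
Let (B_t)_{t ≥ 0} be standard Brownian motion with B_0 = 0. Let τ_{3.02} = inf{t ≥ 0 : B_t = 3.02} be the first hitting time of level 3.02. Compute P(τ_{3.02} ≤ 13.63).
P(τ_{3.02} ≤ 13.63) = 2(1 − Φ(3.02/√13.63)) = 2(1 − Φ(0.8180)) ≈ 0.4134

By the reflection principle for standard BM, P(τ_b ≤ t) = 2 · P(B_t ≥ b). Since B_t ~ N(0, t), P(B_t ≥ 3.02) = 1 − Φ(3.02/√t) = 1 − Φ(3.02/√13.63) = 1 − Φ(0.8180) ≈ 0.20668. Doubling: P(τ_{3.02} ≤ 13.63) ≈ 2 · 0.20668 = 0.41336 ≈ 0.4134.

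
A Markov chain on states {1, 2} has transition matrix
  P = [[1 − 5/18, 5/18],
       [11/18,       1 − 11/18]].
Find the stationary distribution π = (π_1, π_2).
π_1 = 11/16, π_2 = 5/16

Solve πP = π with π_1 + π_2 = 1. From πP = π: π_1 · (1 − 5/18) + π_2 · 11/18 = π_1 ⇒ π_2 · 11/18 = π_1 · 5/18 ⇒ π_2/π_1 = (5/18)/(11/18) = 5/11. Together with π_1 + π_2 = 1:
  π_1 = (11/18)/(5/18 + 11/18) = (11/18)/(8/9) = 11/16,
  π_2 = (5/18)/(5/18 + 11/18) = (5/18)/(8/9) = 5/16.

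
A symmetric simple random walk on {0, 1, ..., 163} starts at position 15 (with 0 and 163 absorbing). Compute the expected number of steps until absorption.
E[τ | X_0 = 15] = 2220

Let v_k = E[τ | X_0 = k]. Boundary: v_0 = v_163 = 0. Recurrence: v_k = 1 + (v_{k-1} + v_{k+1})/2 for 1 ≤ k ≤ 162. The particular solution to v_k − (v_{k-1} + v_{k+1})/2 = 1 is v_k = −k^2. Adding homogeneous solution A + B k and matching boundaries gives v_k = k (163 − k). Substituting k = 15: v_15 = 15 · 148 = 2220.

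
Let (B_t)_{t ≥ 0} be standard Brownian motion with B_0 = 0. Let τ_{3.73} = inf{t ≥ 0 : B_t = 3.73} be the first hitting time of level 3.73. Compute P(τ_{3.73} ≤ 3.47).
P(τ_{3.73} ≤ 3.47) = 2(1 − Φ(3.73/√3.47)) = 2(1 − Φ(2.0024)) ≈ 0.0452

By the reflection principle for standard BM, P(τ_b ≤ t) = 2 · P(B_t ≥ b). Since B_t ~ N(0, t), P(B_t ≥ 3.73) = 1 − Φ(3.73/√t) = 1 − Φ(3.73/√3.47) = 1 − Φ(2.0024) ≈ 0.02262. Doubling: P(τ_{3.73} ≤ 3.47) ≈ 2 · 0.02262 = 0.04524 ≈ 0.0452.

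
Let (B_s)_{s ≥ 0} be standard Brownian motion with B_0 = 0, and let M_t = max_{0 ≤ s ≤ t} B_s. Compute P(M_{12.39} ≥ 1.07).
P(M_{12.39} ≥ 1.07) = 2·P(B_{12.39} ≥ 1.07) = 2(1 − Φ(1.07/√12.39)) ≈ 0.7611

By the reflection principle for Brownian motion, P(M_t ≥ a) = 2 · P(B_t ≥ a) for a ≥ 0. Since B_t ~ N(0, t), P(B_t ≥ 1.07) = 1 − Φ(1.07/√t) = 1 − Φ(1.07/√12.39) = 1 − Φ(0.3040). So
  P(M_{12.39} ≥ 1.07) = 2(1 − Φ(0.3040)) ≈ 0.7611.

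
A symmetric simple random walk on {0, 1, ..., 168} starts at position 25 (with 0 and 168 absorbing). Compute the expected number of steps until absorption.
E[τ | X_0 = 25] = 3575

Let v_k = E[τ | X_0 = k]. Boundary: v_0 = v_168 = 0. Recurrence: v_k = 1 + (v_{k-1} + v_{k+1})/2 for 1 ≤ k ≤ 167. The particular solution to v_k − (v_{k-1} + v_{k+1})/2 = 1 is v_k = −k^2. Adding homogeneous solution A + B k and matching boundaries gives v_k = k (168 − k). Substituting k = 25: v_25 = 25 · 143 = 3575.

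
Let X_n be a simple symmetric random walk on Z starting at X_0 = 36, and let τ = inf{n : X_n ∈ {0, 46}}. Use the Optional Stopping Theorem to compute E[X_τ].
E[X_τ] = 36

X_n is a martingale and τ is a bounded-mean stopping time (indeed τ is finite a.s. with bounded expectation since the walk is in a bounded region). By the OST, E[X_τ] = E[X_0] = 36. Equivalently: E[X_τ] = 46 · P(hit 46 first) + 0 · P(hit 0 first) = 46 · (36/46) = 36.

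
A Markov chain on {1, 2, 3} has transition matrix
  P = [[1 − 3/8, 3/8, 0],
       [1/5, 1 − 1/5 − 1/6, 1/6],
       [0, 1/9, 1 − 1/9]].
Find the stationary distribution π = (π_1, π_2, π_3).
π = (16/91, 30/91, 45/91)

This is a birth-death chain on three states, which satisfies detailed balance: π_1 · P_{12} = π_2 · P_{21} and π_2 · P_{23} = π_3 · P_{32}.
From π_1 · 3/8 = π_2 · 1/5: π_2/π_1 = (3/8)/(1/5) = 15/8.
From π_2 · 1/6 = π_3 · 1/9: π_3/π_2 = (1/6)/(1/9) = 3/2.
Take π_1 proportional to 1; then unnormalized π = (1, 15/8, 45/16). Normalize by dividing by the sum 91/16:
  π = (16/91, 30/91, 45/91).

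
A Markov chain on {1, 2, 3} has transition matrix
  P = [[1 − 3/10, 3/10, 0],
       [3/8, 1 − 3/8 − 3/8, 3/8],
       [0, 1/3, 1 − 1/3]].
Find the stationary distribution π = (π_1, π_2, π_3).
π = (10/27, 8/27, 1/3)

This is a birth-death chain on three states, which satisfies detailed balance: π_1 · P_{12} = π_2 · P_{21} and π_2 · P_{23} = π_3 · P_{32}.
From π_1 · 3/10 = π_2 · 3/8: π_2/π_1 = (3/10)/(3/8) = 4/5.
From π_2 · 3/8 = π_3 · 1/3: π_3/π_2 = (3/8)/(1/3) = 9/8.
Take π_1 proportional to 1; then unnormalized π = (1, 4/5, 9/10). Normalize by dividing by the sum 27/10:
  π = (10/27, 8/27, 1/3).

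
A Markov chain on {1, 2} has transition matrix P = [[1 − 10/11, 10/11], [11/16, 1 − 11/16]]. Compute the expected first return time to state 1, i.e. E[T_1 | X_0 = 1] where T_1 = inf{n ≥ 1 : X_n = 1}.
E[T_1 | X_0 = 1] = 1/π_1 = 281/121

For an irreducible recurrent Markov chain with stationary distribution π, E[T_i | X_0 = i] = 1/π_i (Kac's formula). Here π_1 = (11/16)/(10/11 + 11/16) = (11/16)/(281/176) = 121/281, so E[T_1 | X_0 = 1] = 1/π_1 = (10/11 + 11/16)/(11/16) = (281/176)/(11/16) = 281/121.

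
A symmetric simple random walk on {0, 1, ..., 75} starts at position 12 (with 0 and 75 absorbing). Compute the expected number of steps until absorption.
E[τ | X_0 = 12] = 756

Let v_k = E[τ | X_0 = k]. Boundary: v_0 = v_75 = 0. Recurrence: v_k = 1 + (v_{k-1} + v_{k+1})/2 for 1 ≤ k ≤ 74. The particular solution to v_k − (v_{k-1} + v_{k+1})/2 = 1 is v_k = −k^2. Adding homogeneous solution A + B k and matching boundaries gives v_k = k (75 − k). Substituting k = 12: v_12 = 12 · 63 = 756.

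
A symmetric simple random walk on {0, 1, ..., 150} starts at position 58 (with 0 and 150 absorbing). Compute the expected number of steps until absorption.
E[τ | X_0 = 58] = 5336

Let v_k = E[τ | X_0 = k]. Boundary: v_0 = v_150 = 0. Recurrence: v_k = 1 + (v_{k-1} + v_{k+1})/2 for 1 ≤ k ≤ 149. The particular solution to v_k − (v_{k-1} + v_{k+1})/2 = 1 is v_k = −k^2. Adding homogeneous solution A + B k and matching boundaries gives v_k = k (150 − k). Substituting k = 58: v_58 = 58 · 92 = 5336.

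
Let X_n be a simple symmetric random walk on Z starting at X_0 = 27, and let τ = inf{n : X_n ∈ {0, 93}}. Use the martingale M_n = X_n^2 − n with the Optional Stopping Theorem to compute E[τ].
E[τ] = 1782

M_n = X_n^2 − n is a martingale (since E[X_{n+1}^2 | F_n] = X_n^2 + 1). By OST (τ has finite mean in a bounded region), E[M_τ] = E[M_0] = X_0^2 − 0 = 27^2 = 729. Also E[M_τ] = E[X_τ^2] − E[τ]. The walk exits at 0 or 93, with P(hit 93 first) = 27/93, so E[X_τ^2] = 93^2 · 27/93 + 0 = 2511. Thus E[τ] = E[X_τ^2] − E[M_τ] = 2511 − 729 = 1782 = 27(93 − 27) = 1782.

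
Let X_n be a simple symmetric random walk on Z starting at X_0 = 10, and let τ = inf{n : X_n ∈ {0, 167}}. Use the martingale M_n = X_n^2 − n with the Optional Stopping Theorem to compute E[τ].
E[τ] = 1570

M_n = X_n^2 − n is a martingale (since E[X_{n+1}^2 | F_n] = X_n^2 + 1). By OST (τ has finite mean in a bounded region), E[M_τ] = E[M_0] = X_0^2 − 0 = 10^2 = 100. Also E[M_τ] = E[X_τ^2] − E[τ]. The walk exits at 0 or 167, with P(hit 167 first) = 10/167, so E[X_τ^2] = 167^2 · 10/167 + 0 = 1670. Thus E[τ] = E[X_τ^2] − E[M_τ] = 1670 − 100 = 1570 = 10(167 − 10) = 1570.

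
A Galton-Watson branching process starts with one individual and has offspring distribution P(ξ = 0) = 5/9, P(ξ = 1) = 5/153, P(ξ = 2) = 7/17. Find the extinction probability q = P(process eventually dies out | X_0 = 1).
q = 1

Mean offspring μ = 0·5/9 + 1·5/153 + 2·7/17 = 131/153 ≤ 1. For μ ≤ 1 with offspring not concentrated at 1, the Galton-Watson process goes extinct almost surely, so q = 1.
(Algebraic check: The pgf is f(s) = 5/9 + 5/153·s + 7/17·s². The extinction probability q is the smallest fixed point of f in [0, 1]. Setting s = f(s):
  7/17·s² + (5/153 − 1)·s + 5/9 = 0
  7/17·s² − (5/9 + 7/17)·s + 5/9 = 0
which factors as (s − 1)·(7/17·s − 5/9) = 0, giving roots s = 1 and s = (5/9)/(7/17) = 85/63. Since 85/63 ≥ 1, the smallest root in [0, 1] is s = 1.)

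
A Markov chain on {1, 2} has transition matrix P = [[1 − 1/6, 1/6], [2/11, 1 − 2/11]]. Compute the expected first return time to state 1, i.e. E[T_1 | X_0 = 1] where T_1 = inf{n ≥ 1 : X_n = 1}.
E[T_1 | X_0 = 1] = 1/π_1 = 23/12

For an irreducible recurrent Markov chain with stationary distribution π, E[T_i | X_0 = i] = 1/π_i (Kac's formula). Here π_1 = (2/11)/(1/6 + 2/11) = (2/11)/(23/66) = 12/23, so E[T_1 | X_0 = 1] = 1/π_1 = (1/6 + 2/11)/(2/11) = (23/66)/(2/11) = 23/12.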